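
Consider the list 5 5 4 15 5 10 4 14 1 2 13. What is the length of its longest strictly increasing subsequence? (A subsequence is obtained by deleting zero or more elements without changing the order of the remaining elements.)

One longest increasing subsequence is 4, 5, 10, 14 (positions 3,5,6,8), of length 4; no longer one exists.

4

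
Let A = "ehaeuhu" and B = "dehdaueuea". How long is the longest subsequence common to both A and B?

Backtracking the LCS table gives one alignment: e (A1,B2) → h (A2,B3) → a (A3,B5) → e (A4,B7) → u (A5,B8).
So the longest common subsequence has length 5.

5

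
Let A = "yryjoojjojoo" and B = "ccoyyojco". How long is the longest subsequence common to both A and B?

5

Backtracking the LCS table gives one alignment: y (A1,B4) → y (A3,B5) → o (A6,B6) → j (A7,B7) → o (A12,B9).
So the longest common subsequence has length 5.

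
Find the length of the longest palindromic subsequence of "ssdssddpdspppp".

6

One longest palindromic subsequence is sdddds (positions 2,3,6,7,9,10); it reads the same forward and backward, and the interval DP gives dp[1][14] = 6.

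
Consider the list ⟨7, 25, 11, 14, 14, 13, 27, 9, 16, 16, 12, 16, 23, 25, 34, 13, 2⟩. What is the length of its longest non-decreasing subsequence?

10

One longest non-decreasing subsequence is 7, 11, 14, 14, 16, 16, 16, 23, 25, 34 (positions 1,3,4,5,9,10,12,13,14,15), of length 10; no longer one exists.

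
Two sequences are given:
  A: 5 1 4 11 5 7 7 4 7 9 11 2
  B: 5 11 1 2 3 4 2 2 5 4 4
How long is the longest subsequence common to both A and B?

Backtracking the LCS table gives one alignment: 5 (A1,B1) → 1 (A2,B3) → 4 (A3,B6) → 5 (A5,B9) → 4 (A8,B11).
So the longest common subsequence has length 5.

5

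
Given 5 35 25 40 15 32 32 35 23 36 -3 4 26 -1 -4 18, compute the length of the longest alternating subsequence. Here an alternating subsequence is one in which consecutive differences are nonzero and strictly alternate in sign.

12

A longest alternating subsequence is 5, 35, 25, 40, 15, 32, 23, 36, -3, 4, -1, 18 (positions 1,2,3,4,5,6,9,10,11,12,14,16); its 11 consecutive differences strictly alternate in sign, and length 12 is optimal.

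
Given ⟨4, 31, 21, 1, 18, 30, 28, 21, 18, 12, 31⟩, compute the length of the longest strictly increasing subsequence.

Scanning left to right, the best length ending at each element is: 4→1, 31→2, 21→2, 1→1, 18→2, 30→3, 28→3, 21→3, 18→2, 12→2, 31→4.
So the longest increasing subsequence has length 4, e.g. 4, 21, 30, 31.

4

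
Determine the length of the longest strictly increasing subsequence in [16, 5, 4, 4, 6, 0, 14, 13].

Scanning left to right, the best length ending at each element is: 16→1, 5→1, 4→1, 4→1, 6→2, 0→1, 14→3, 13→3.
So the longest increasing subsequence has length 3, e.g. 5, 6, 14.

3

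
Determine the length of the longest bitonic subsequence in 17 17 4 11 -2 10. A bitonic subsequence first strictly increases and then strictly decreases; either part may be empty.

3

One longest bitonic subsequence is 17, 11, 10 (positions 1,4,6): it rises to 17 then falls. Length 3 is optimal.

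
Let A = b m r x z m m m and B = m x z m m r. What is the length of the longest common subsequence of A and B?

A longest common subsequence is mxzmm (length 5); the LCS DP confirms no longer common subsequence exists.

5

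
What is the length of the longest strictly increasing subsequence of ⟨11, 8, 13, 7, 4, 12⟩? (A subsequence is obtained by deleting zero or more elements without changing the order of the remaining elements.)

2

Let dp[i] be the longest increasing subsequence ending at position i. Then dp = [1, 1, 2, 1, 1, 2].
The maximum is 2; one witness is 11, 13 at positions 1,3.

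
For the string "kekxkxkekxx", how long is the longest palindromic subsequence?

9

Using dp[i][j] = 2 + dp[i+1][j−1] if the ends match, else max(dp[i+1][j], dp[i][j−1]):
dp[1][11] = 9. A witness is kekxkxkek at positions 1,2,3,4,5,6,7,8,9.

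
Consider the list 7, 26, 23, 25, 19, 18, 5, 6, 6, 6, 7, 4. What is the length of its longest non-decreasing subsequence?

One longest non-decreasing subsequence is 5, 6, 6, 6, 7 (positions 7,8,9,10,11), of length 5; no longer one exists.

5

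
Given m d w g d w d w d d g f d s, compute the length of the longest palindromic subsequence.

9

Using dp[i][j] = 2 + dp[i+1][j−1] if the ends match, else max(dp[i+1][j], dp[i][j−1]):
dp[1][14] = 9. A witness is dgddwddgd at positions 2,4,5,7,8,9,10,11,13.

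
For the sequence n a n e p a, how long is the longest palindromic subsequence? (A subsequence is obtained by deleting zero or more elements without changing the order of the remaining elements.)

Using dp[i][j] = 2 + dp[i+1][j−1] if the ends match, else max(dp[i+1][j], dp[i][j−1]):
dp[1][6] = 3. A witness is apa at positions 2,5,6.

3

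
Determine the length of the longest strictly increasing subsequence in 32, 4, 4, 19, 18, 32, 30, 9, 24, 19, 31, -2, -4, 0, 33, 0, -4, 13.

Scanning left to right, the best length ending at each element is: 32→1, 4→1, 4→1, 19→2, 18→2, 32→3, 30→3, 9→2, 24→3, 19→3, 31→4, -2→1, -4→1, 0→2, 33→5, 0→2, -4→1, 13→3.
So the longest increasing subsequence has length 5, e.g. 4, 19, 30, 31, 33.

5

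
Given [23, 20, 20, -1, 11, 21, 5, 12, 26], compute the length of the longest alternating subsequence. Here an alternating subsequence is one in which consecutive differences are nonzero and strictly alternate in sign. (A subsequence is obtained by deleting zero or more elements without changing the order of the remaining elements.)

Track the best alternating length ending on an up-step vs a down-step at each position: up/down = 1/1, 1/2, 1/2, 1/2, 3/2, 3/2, 3/4, 5/4, 5/1.
The maximum over both is 5; one such subsequence is 23, -1, 11, 5, 12.

5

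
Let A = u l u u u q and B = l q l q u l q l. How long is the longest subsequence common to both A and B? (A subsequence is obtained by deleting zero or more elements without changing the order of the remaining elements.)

Backtracking the LCS table gives one alignment: u (A1,B5) → l (A2,B6) → q (A6,B7).
So the longest common subsequence has length 3.

3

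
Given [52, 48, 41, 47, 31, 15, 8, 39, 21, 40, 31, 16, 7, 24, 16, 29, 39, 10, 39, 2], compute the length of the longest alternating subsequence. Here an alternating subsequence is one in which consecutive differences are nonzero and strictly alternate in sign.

14

Track the best alternating length ending on an up-step vs a down-step at each position: up/down = 1/1, 1/2, 1/2, 3/2, 1/4, 1/4, 1/4, 5/4, 5/6, 7/4, 7/8, 5/8, 1/8, 9/8, 9/10, 11/8, 11/8, 9/12, 13/8, 1/14.
The maximum over both is 14; one such subsequence is 52, 41, 47, 31, 39, 21, 40, 16, 24, 16, 29, 10, 39, 2.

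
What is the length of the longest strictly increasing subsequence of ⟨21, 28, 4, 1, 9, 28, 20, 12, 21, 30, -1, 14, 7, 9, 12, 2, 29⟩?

5

One longest increasing subsequence is 4, 9, 20, 21, 30 (positions 3,5,7,9,10), of length 5; no longer one exists.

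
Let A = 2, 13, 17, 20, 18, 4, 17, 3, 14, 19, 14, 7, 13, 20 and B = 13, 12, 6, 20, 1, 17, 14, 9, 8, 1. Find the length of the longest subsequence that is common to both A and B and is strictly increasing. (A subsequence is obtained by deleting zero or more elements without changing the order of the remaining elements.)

2

A longest common strictly increasing subsequence is 13, 20 (length 2); it appears in order in both A and B, and no longer such subsequence exists.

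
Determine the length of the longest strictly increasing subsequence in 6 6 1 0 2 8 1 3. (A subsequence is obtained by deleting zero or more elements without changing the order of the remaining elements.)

Let dp[i] be the longest increasing subsequence ending at position i. Then dp = [1, 1, 1, 1, 2, 3, 2, 3].
The maximum is 3; one witness is 1, 2, 8 at positions 3,5,6.

3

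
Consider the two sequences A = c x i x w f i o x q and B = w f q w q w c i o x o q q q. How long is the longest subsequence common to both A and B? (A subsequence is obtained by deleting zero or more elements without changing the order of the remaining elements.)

Backtracking the LCS table gives one alignment: w (A5,B1) → f (A6,B2) → i (A7,B8) → o (A8,B9) → x (A9,B10) → q (A10,B14).
So the longest common subsequence has length 6.

6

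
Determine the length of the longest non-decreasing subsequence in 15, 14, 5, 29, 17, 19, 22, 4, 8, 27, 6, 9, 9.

Let dp[i] be the longest non-decreasing subsequence ending at position i. Then dp = [1, 1, 1, 2, 2, 3, 4, 1, 2, 5, 2, 3, 4].
The maximum is 5; one witness is 15, 17, 19, 22, 27 at positions 1,5,6,7,10.

5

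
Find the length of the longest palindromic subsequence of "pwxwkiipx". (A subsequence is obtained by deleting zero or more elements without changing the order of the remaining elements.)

5

Using dp[i][j] = 2 + dp[i+1][j−1] if the ends match, else max(dp[i+1][j], dp[i][j−1]):
dp[1][9] = 5. A witness is pwxwp at positions 1,2,3,4,8.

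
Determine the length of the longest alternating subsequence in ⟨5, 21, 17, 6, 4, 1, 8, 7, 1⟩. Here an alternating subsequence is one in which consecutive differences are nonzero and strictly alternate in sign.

Track the best alternating length ending on an up-step vs a down-step at each position: up/down = 1/1, 2/1, 2/3, 2/3, 1/3, 1/3, 4/3, 4/5, 1/5.
The maximum over both is 5; one such subsequence is 5, 21, 6, 8, 7.

5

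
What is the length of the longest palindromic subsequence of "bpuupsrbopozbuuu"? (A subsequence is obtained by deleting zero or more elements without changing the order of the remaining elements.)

9

One longest palindromic subsequence is uubopobuu (positions 3,4,8,9,10,11,13,15,16); it reads the same forward and backward, and the interval DP gives dp[1][16] = 9.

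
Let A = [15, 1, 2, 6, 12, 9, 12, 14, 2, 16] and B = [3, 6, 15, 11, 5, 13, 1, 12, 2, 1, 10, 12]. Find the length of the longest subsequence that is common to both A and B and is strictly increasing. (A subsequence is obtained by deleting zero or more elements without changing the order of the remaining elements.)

3

A longest common strictly increasing subsequence is 1, 2, 12 (length 3); it appears in order in both A and B, and no longer such subsequence exists.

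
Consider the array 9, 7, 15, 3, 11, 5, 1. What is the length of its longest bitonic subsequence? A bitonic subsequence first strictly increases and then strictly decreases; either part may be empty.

5

One longest bitonic subsequence is 9, 15, 11, 5, 1 (positions 1,3,5,6,7): it rises to 15 then falls. Length 5 is optimal.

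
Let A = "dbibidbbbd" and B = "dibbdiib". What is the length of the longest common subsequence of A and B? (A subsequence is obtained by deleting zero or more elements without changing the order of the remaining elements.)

Backtracking the LCS table gives one alignment: d (A1,B1) → b (A2,B4) → i (A3,B6) → i (A5,B7) → b (A9,B8).
So the longest common subsequence has length 5.

5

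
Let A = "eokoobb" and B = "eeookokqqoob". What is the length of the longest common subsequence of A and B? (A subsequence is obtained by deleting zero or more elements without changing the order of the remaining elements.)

6

A longest common subsequence is eokoob (length 6); the LCS DP confirms no longer common subsequence exists.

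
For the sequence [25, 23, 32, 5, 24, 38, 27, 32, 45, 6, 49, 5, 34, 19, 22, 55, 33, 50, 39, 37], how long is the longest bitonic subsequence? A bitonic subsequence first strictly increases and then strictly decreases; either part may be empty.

Let inc[i] be the LIS ending at i and dec[i] the longest strictly decreasing subsequence starting at i. inc = [1, 1, 2, 1, 2, 3, 3, 4, 5, 2, 6, 1, 5, 3, 4, 7, 5, 7, 6, 6], dec = [4, 3, 4, 1, 3, 4, 3, 3, 3, 2, 3, 1, 2, 1, 1, 4, 1, 3, 2, 1].
max_i inc[i]+dec[i]−1 = 10, with one witness 23, 24, 27, 32, 45, 49, 55, 50, 39, 37.

10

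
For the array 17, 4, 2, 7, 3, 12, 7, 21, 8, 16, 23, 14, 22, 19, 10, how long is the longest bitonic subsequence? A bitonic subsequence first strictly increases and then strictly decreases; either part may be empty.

9

One longest bitonic subsequence is 2, 3, 7, 8, 16, 23, 22, 19, 10 (positions 3,5,7,9,10,11,13,14,15): it rises to 23 then falls. Length 9 is optimal.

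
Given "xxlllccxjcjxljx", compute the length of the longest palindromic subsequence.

One longest palindromic subsequence is xlxjcjxlx (positions 1,5,8,9,10,11,12,13,15); it reads the same forward and backward, and the interval DP gives dp[1][15] = 9.

9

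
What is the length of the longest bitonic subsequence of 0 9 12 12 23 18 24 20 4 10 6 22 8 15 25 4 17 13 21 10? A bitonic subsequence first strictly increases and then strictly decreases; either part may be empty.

10

Let inc[i] be the LIS ending at i and dec[i] the longest strictly decreasing subsequence starting at i. inc = [1, 2, 3, 3, 4, 4, 5, 5, 2, 3, 3, 6, 4, 5, 7, 2, 6, 5, 7, 5], dec = [1, 3, 4, 4, 5, 4, 5, 4, 1, 3, 2, 4, 2, 3, 4, 1, 3, 2, 2, 1].
max_i inc[i]+dec[i]−1 = 10, with one witness 0, 9, 12, 18, 20, 22, 25, 17, 13, 10.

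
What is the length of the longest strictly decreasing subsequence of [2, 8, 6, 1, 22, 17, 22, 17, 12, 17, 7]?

4

One longest decreasing subsequence is 22, 17, 12, 7 (positions 5,6,9,11), of length 4; no longer one exists.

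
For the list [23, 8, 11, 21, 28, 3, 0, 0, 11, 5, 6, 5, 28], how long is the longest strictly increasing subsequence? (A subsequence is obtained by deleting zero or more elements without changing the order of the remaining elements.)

4

Let dp[i] be the longest increasing subsequence ending at position i. Then dp = [1, 1, 2, 3, 4, 1, 1, 1, 2, 2, 3, 2, 4].
The maximum is 4; one witness is 8, 11, 21, 28 at positions 2,3,4,5.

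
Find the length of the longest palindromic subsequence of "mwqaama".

4

One longest palindromic subsequence is maam (positions 1,4,5,6); it reads the same forward and backward, and the interval DP gives dp[1][7] = 4.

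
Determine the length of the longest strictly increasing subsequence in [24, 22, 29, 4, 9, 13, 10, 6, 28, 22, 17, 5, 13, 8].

4

One longest increasing subsequence is 4, 9, 13, 28 (positions 4,5,6,9), of length 4; no longer one exists.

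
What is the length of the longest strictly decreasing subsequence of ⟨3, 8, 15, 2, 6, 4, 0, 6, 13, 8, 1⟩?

Let dp[i] be the longest decreasing subsequence ending at position i. Then dp = [1, 1, 1, 2, 2, 3, 4, 2, 2, 3, 4].
The maximum is 4; one witness is 8, 6, 4, 0 at positions 2,5,6,7.

4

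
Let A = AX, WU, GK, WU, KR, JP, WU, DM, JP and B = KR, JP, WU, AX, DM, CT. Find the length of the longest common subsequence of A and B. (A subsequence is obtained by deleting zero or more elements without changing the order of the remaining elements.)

4

Backtracking the LCS table gives one alignment: KR (A5,B1) → JP (A6,B2) → WU (A7,B3) → DM (A8,B5).
So the longest common subsequence has length 4.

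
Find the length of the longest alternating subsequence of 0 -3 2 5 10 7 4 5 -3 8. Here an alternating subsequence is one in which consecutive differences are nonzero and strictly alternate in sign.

Track the best alternating length ending on an up-step vs a down-step at each position: up/down = 1/1, 1/2, 3/1, 3/1, 3/1, 3/4, 3/4, 5/4, 1/6, 7/4.
The maximum over both is 7; one such subsequence is 0, -3, 5, 4, 5, -3, 8.

7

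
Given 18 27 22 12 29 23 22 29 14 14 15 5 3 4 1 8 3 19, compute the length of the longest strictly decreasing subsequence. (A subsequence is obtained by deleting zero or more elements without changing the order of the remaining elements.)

Let dp[i] be the longest decreasing subsequence ending at position i. Then dp = [1, 1, 2, 3, 1, 2, 3, 1, 4, 4, 4, 5, 6, 6, 7, 5, 7, 4].
The maximum is 7; one witness is 27, 23, 22, 14, 5, 3, 1 at positions 2,6,7,9,12,13,15.

7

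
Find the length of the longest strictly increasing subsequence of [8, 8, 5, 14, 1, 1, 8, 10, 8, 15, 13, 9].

Scanning left to right, the best length ending at each element is: 8→1, 8→1, 5→1, 14→2, 1→1, 1→1, 8→2, 10→3, 8→2, 15→4, 13→4, 9→3.
So the longest increasing subsequence has length 4, e.g. 5, 8, 10, 15.

4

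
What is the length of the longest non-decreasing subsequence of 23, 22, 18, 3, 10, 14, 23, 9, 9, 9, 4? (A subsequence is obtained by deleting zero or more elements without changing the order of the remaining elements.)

Scanning left to right, the best length ending at each element is: 23→1, 22→1, 18→1, 3→1, 10→2, 14→3, 23→4, 9→2, 9→3, 9→4, 4→2.
So the longest non-decreasing subsequence has length 4, e.g. 3, 10, 14, 23.

4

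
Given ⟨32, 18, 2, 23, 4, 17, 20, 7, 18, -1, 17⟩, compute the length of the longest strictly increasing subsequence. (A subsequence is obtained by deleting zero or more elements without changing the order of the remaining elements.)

One longest increasing subsequence is 2, 4, 17, 20 (positions 3,5,6,7), of length 4; no longer one exists.

4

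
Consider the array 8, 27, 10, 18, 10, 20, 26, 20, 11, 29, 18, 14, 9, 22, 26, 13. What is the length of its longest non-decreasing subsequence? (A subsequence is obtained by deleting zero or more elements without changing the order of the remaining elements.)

Let dp[i] be the longest non-decreasing subsequence ending at position i. Then dp = [1, 2, 2, 3, 3, 4, 5, 5, 4, 6, 5, 5, 2, 6, 7, 5].
The maximum is 7; one witness is 8, 10, 18, 20, 20, 22, 26 at positions 1,3,4,6,8,14,15.

7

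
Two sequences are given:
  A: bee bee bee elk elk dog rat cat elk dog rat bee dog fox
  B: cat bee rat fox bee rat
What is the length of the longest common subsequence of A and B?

3

A longest common subsequence is bee, bee, rat (length 3); the LCS DP confirms no longer common subsequence exists.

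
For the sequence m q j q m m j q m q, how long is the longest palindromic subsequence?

8

One longest palindromic subsequence is mqjmmjqm (positions 1,2,3,5,6,7,8,9); it reads the same forward and backward, and the interval DP gives dp[1][10] = 8.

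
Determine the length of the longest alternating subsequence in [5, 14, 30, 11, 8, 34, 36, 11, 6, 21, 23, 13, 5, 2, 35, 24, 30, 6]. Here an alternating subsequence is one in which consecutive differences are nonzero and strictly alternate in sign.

Track the best alternating length ending on an up-step vs a down-step at each position: up/down = 1/1, 2/1, 2/1, 2/3, 2/3, 4/1, 4/1, 4/5, 2/5, 6/5, 6/5, 6/7, 1/7, 1/7, 8/5, 8/9, 10/9, 8/11.
The maximum over both is 11; one such subsequence is 5, 14, 11, 34, 11, 21, 13, 35, 24, 30, 6.

11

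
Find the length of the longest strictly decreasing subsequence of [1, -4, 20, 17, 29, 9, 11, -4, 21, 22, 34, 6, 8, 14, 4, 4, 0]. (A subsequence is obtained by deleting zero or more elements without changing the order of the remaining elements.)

Let dp[i] be the longest decreasing subsequence ending at position i. Then dp = [1, 2, 1, 2, 1, 3, 3, 4, 2, 2, 1, 4, 4, 3, 5, 5, 6].
The maximum is 6; one witness is 20, 17, 9, 6, 4, 0 at positions 3,4,6,12,15,17.

6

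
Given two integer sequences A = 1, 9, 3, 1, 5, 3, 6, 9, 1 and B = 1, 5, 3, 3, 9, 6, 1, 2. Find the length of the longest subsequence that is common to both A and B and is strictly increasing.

For each value that appears in both, track the longest common increasing run ending there.
The best achievable length is 3; one witness is 1, 5, 9 (A-positions 1,5,8, B-positions 1,2,5).

3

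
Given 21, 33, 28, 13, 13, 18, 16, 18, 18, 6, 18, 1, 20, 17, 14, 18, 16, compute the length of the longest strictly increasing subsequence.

4

One longest increasing subsequence is 13, 16, 18, 20 (positions 4,7,8,13), of length 4; no longer one exists.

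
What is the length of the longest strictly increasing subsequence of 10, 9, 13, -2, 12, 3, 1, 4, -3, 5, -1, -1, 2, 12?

Let dp[i] be the longest increasing subsequence ending at position i. Then dp = [1, 1, 2, 1, 2, 2, 2, 3, 1, 4, 2, 2, 3, 5].
The maximum is 5; one witness is -2, 3, 4, 5, 12 at positions 4,6,8,10,14.

5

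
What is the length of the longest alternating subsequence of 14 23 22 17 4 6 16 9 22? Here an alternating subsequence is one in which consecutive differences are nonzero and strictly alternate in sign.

6

A longest alternating subsequence is 14, 23, 4, 16, 9, 22 (positions 1,2,5,7,8,9); its 5 consecutive differences strictly alternate in sign, and length 6 is optimal.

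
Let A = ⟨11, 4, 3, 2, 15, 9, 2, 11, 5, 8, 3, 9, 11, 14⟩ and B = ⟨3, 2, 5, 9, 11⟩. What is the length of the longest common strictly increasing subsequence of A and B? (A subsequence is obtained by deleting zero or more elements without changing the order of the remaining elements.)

For each value that appears in both, track the longest common increasing run ending there.
The best achievable length is 4; one witness is 3, 5, 9, 11 (A-positions 3,9,12,13, B-positions 1,3,4,5).

4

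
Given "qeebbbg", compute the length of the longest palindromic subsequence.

3

One longest palindromic subsequence is bbb (positions 4,5,6); it reads the same forward and backward, and the interval DP gives dp[1][7] = 3.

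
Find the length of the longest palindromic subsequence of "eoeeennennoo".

7

Using dp[i][j] = 2 + dp[i+1][j−1] if the ends match, else max(dp[i+1][j], dp[i][j−1]):
dp[1][12] = 7. A witness is onnenno at positions 2,6,7,8,9,10,12.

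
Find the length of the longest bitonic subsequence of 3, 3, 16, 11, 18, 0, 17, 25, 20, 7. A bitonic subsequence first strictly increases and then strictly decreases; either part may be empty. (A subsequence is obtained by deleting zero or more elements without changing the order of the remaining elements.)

6

One longest bitonic subsequence is 3, 16, 18, 25, 20, 7 (positions 1,3,5,8,9,10): it rises to 25 then falls. Length 6 is optimal.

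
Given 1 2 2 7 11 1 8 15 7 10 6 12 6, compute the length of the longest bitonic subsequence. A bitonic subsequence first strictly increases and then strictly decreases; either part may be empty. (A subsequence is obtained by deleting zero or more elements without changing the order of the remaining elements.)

7

One longest bitonic subsequence is 1, 2, 7, 11, 8, 7, 6 (positions 1,2,4,5,7,9,13): it rises to 11 then falls. Length 7 is optimal.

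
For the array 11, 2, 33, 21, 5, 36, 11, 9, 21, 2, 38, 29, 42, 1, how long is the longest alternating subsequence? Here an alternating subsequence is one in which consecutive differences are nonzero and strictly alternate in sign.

Track the best alternating length ending on an up-step vs a down-step at each position: up/down = 1/1, 1/2, 3/1, 3/4, 3/4, 5/1, 5/6, 5/6, 7/6, 1/8, 9/1, 9/10, 11/1, 1/12.
The maximum over both is 12; one such subsequence is 11, 2, 33, 21, 36, 11, 21, 2, 38, 29, 42, 1.

12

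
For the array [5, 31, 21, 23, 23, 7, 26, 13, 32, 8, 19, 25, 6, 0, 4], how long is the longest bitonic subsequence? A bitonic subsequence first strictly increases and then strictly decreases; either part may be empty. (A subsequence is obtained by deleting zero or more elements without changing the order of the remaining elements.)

Let inc[i] be the LIS ending at i and dec[i] the longest strictly decreasing subsequence starting at i. inc = [1, 2, 2, 3, 3, 2, 4, 3, 5, 3, 4, 5, 2, 1, 2], dec = [2, 6, 5, 5, 5, 3, 5, 4, 4, 3, 3, 3, 2, 1, 1].
max_i inc[i]+dec[i]−1 = 8, with one witness 5, 21, 23, 26, 13, 8, 6, 4.

8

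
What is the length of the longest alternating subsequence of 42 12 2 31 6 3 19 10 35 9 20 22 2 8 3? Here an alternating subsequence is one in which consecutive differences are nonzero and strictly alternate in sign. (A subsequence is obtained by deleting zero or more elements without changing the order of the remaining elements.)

Track the best alternating length ending on an up-step vs a down-step at each position: up/down = 1/1, 1/2, 1/2, 3/2, 3/4, 3/4, 5/4, 5/6, 7/2, 5/8, 9/8, 9/8, 1/10, 11/10, 11/12.
The maximum over both is 12; one such subsequence is 42, 12, 31, 6, 19, 10, 35, 9, 20, 2, 8, 3.

12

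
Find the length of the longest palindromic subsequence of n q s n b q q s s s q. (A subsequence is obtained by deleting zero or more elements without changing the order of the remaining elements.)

6

Using dp[i][j] = 2 + dp[i+1][j−1] if the ends match, else max(dp[i+1][j], dp[i][j−1]):
dp[1][11] = 6. A witness is qssssq at positions 2,3,8,9,10,11.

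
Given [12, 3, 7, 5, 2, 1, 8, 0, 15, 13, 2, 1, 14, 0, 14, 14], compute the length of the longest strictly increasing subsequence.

Let dp[i] be the longest increasing subsequence ending at position i. Then dp = [1, 1, 2, 2, 1, 1, 3, 1, 4, 4, 2, 2, 5, 1, 5, 5].
The maximum is 5; one witness is 3, 7, 8, 13, 14 at positions 2,3,7,10,13.

5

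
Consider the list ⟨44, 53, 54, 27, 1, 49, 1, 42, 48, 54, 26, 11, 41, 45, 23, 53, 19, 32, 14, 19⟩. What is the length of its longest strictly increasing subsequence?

Let dp[i] be the longest increasing subsequence ending at position i. Then dp = [1, 2, 3, 1, 1, 2, 1, 2, 3, 4, 2, 2, 3, 4, 3, 5, 3, 4, 3, 4].
The maximum is 5; one witness is 1, 26, 41, 45, 53 at positions 5,11,13,14,16.

5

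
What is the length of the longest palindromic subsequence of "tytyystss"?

5

Using dp[i][j] = 2 + dp[i+1][j−1] if the ends match, else max(dp[i+1][j], dp[i][j−1]):
dp[1][9] = 5. A witness is tyyyt at positions 1,2,4,5,7.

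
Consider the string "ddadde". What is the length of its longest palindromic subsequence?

One longest palindromic subsequence is ddadd (positions 1,2,3,4,5); it reads the same forward and backward, and the interval DP gives dp[1][6] = 5.

5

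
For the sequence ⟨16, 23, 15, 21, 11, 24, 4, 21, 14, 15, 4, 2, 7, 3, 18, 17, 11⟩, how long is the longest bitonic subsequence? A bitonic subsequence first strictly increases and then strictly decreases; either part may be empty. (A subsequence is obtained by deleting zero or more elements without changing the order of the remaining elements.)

Let inc[i] be the LIS ending at i and dec[i] the longest strictly decreasing subsequence starting at i. inc = [1, 2, 1, 2, 1, 3, 1, 2, 2, 3, 1, 1, 2, 2, 4, 4, 3], dec = [5, 5, 4, 4, 3, 5, 2, 4, 3, 3, 2, 1, 2, 1, 3, 2, 1].
max_i inc[i]+dec[i]−1 = 7, with one witness 16, 23, 24, 21, 18, 17, 11.

7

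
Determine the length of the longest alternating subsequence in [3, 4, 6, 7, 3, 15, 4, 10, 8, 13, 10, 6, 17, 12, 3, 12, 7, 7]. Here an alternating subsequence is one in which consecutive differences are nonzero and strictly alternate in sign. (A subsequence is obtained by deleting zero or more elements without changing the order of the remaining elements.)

Track the best alternating length ending on an up-step vs a down-step at each position: up/down = 1/1, 2/1, 2/1, 2/1, 1/3, 4/1, 4/5, 6/5, 6/7, 8/5, 8/9, 6/9, 10/1, 10/11, 1/11, 12/11, 12/13, 12/13.
The maximum over both is 13; one such subsequence is 3, 4, 3, 15, 4, 10, 8, 13, 10, 17, 3, 12, 7.

13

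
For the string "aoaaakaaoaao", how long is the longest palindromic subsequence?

9

Using dp[i][j] = 2 + dp[i+1][j−1] if the ends match, else max(dp[i+1][j], dp[i][j−1]):
dp[1][12] = 9. A witness is oaaaaaaao at positions 2,3,4,5,7,8,10,11,12.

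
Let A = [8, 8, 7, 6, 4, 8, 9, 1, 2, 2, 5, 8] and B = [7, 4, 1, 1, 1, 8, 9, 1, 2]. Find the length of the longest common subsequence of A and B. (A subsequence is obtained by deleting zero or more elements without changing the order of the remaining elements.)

6

A longest common subsequence is 7, 4, 8, 9, 1, 2 (length 6); the LCS DP confirms no longer common subsequence exists.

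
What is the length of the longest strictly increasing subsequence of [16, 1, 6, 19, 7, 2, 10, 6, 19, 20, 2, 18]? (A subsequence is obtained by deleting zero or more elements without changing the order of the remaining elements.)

Let dp[i] be the longest increasing subsequence ending at position i. Then dp = [1, 1, 2, 3, 3, 2, 4, 3, 5, 6, 2, 5].
The maximum is 6; one witness is 1, 6, 7, 10, 19, 20 at positions 2,3,5,7,9,10.

6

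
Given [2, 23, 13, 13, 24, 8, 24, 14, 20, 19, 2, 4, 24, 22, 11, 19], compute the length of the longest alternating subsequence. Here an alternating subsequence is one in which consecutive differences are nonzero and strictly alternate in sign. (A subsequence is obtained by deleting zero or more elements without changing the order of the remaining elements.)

A longest alternating subsequence is 2, 23, 13, 24, 8, 24, 14, 20, 19, 24, 11, 19 (positions 1,2,3,5,6,7,8,9,10,13,15,16); its 11 consecutive differences strictly alternate in sign, and length 12 is optimal.

12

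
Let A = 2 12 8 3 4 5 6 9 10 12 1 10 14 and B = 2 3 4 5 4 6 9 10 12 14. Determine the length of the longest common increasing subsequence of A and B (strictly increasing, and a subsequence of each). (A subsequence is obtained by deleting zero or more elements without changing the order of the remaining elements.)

9

A longest common strictly increasing subsequence is 2, 3, 4, 5, 6, 9, 10, 12, 14 (length 9); it appears in order in both A and B, and no longer such subsequence exists.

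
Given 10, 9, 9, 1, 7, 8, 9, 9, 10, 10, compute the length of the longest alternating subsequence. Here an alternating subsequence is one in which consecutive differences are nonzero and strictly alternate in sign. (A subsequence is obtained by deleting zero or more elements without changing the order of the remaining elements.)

Track the best alternating length ending on an up-step vs a down-step at each position: up/down = 1/1, 1/2, 1/2, 1/2, 3/2, 3/2, 3/2, 3/2, 3/1, 3/1.
The maximum over both is 3; one such subsequence is 10, 1, 7.

3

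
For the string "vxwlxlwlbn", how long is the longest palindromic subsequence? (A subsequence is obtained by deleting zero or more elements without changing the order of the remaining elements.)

One longest palindromic subsequence is wlxlw (positions 3,4,5,6,7); it reads the same forward and backward, and the interval DP gives dp[1][10] = 5.

5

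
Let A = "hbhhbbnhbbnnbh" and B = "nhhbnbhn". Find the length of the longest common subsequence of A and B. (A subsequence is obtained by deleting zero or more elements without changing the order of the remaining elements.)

A longest common subsequence is hhbbhn (length 6); the LCS DP confirms no longer common subsequence exists.

6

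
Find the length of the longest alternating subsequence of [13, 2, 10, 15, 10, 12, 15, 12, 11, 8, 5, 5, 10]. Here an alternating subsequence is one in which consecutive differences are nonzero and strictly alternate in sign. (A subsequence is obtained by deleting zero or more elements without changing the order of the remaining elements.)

7

Track the best alternating length ending on an up-step vs a down-step at each position: up/down = 1/1, 1/2, 3/2, 3/1, 3/4, 5/4, 5/1, 5/6, 5/6, 3/6, 3/6, 3/6, 7/6.
The maximum over both is 7; one such subsequence is 13, 2, 15, 10, 12, 8, 10.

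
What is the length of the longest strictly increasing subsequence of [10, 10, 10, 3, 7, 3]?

2

Let dp[i] be the longest increasing subsequence ending at position i. Then dp = [1, 1, 1, 1, 2, 1].
The maximum is 2; one witness is 3, 7 at positions 4,5.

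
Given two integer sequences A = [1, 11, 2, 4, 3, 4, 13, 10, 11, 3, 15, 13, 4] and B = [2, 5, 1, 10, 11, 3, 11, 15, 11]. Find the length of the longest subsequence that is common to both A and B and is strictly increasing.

A longest common strictly increasing subsequence is 2, 10, 11, 15 (length 4); it appears in order in both A and B, and no longer such subsequence exists.

4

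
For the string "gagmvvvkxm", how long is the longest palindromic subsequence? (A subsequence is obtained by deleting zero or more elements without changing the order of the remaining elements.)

5

One longest palindromic subsequence is mvvvm (positions 4,5,6,7,10); it reads the same forward and backward, and the interval DP gives dp[1][10] = 5.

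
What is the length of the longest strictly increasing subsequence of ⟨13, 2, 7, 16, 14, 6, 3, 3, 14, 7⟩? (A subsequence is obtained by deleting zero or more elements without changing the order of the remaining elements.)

Let dp[i] be the longest increasing subsequence ending at position i. Then dp = [1, 1, 2, 3, 3, 2, 2, 2, 3, 3].
The maximum is 3; one witness is 2, 7, 16 at positions 2,3,4.

3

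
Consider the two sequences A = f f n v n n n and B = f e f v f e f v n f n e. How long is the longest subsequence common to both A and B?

5

Backtracking the LCS table gives one alignment: f (A1,B5) → f (A2,B7) → v (A4,B8) → n (A5,B9) → n (A6,B11).
So the longest common subsequence has length 5.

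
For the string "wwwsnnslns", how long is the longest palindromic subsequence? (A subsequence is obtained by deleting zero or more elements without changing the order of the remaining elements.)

5

Using dp[i][j] = 2 + dp[i+1][j−1] if the ends match, else max(dp[i+1][j], dp[i][j−1]):
dp[1][10] = 5. A witness is snlns at positions 4,5,8,9,10.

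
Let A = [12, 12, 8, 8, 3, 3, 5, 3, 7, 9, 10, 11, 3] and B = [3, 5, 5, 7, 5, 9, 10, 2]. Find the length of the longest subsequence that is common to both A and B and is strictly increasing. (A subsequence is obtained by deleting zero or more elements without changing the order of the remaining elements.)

5

For each value that appears in both, track the longest common increasing run ending there.
The best achievable length is 5; one witness is 3, 5, 7, 9, 10 (A-positions 5,7,9,10,11, B-positions 1,2,4,6,7).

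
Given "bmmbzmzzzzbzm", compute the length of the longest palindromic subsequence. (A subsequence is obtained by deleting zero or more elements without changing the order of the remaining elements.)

9

Using dp[i][j] = 2 + dp[i+1][j−1] if the ends match, else max(dp[i+1][j], dp[i][j−1]):
dp[1][13] = 9. A witness is mbzzzzzbm at positions 2,4,5,7,8,9,10,11,13.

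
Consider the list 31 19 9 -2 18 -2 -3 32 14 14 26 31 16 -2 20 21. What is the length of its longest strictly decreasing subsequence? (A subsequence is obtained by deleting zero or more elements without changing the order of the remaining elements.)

5

One longest decreasing subsequence is 31, 19, 9, -2, -3 (positions 1,2,3,4,7), of length 5; no longer one exists.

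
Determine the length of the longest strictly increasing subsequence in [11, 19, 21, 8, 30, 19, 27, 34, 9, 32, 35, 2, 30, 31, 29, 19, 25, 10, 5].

Scanning left to right, the best length ending at each element is: 11→1, 19→2, 21→3, 8→1, 30→4, 19→2, 27→4, 34→5, 9→2, 32→5, 35→6, 2→1, 30→5, 31→6, 29→5, 19→3, 25→4, 10→3, 5→2.
So the longest increasing subsequence has length 6, e.g. 11, 19, 21, 30, 34, 35.

6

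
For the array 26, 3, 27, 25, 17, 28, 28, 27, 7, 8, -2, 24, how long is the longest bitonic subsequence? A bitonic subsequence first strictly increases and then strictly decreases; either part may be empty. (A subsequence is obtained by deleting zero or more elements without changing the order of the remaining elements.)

Let inc[i] be the LIS ending at i and dec[i] the longest strictly decreasing subsequence starting at i. inc = [1, 1, 2, 2, 2, 3, 3, 3, 2, 3, 1, 4], dec = [5, 2, 5, 4, 3, 4, 4, 3, 2, 2, 1, 1].
max_i inc[i]+dec[i]−1 = 6, with one witness 26, 27, 25, 17, 8, -2.

6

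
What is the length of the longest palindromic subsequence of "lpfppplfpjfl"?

9

One longest palindromic subsequence is lpfpppfpl (positions 1,2,3,4,5,6,8,9,12); it reads the same forward and backward, and the interval DP gives dp[1][12] = 9.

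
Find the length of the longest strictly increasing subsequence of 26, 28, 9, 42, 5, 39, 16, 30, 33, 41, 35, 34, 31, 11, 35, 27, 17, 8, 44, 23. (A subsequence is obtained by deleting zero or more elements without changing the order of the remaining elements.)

7

Scanning left to right, the best length ending at each element is: 26→1, 28→2, 9→1, 42→3, 5→1, 39→3, 16→2, 30→3, 33→4, 41→5, 35→5, 34→5, 31→4, 11→2, 35→6, 27→3, 17→3, 8→2, 44→7, 23→4.
So the longest increasing subsequence has length 7, e.g. 26, 28, 30, 33, 34, 35, 44.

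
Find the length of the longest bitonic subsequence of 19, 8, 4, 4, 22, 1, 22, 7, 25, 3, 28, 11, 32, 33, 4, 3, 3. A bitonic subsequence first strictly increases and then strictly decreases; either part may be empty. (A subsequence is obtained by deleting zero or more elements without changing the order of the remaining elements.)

8

Let inc[i] be the LIS ending at i and dec[i] the longest strictly decreasing subsequence starting at i. inc = [1, 1, 1, 1, 2, 1, 2, 2, 3, 2, 4, 3, 5, 6, 3, 2, 2], dec = [5, 4, 2, 2, 4, 1, 4, 3, 4, 1, 4, 3, 3, 3, 2, 1, 1].
max_i inc[i]+dec[i]−1 = 8, with one witness 19, 22, 25, 28, 32, 33, 4, 3.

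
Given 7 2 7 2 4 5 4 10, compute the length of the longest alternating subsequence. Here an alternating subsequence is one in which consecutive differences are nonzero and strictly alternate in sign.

7

Track the best alternating length ending on an up-step vs a down-step at each position: up/down = 1/1, 1/2, 3/1, 1/4, 5/4, 5/4, 5/6, 7/1.
The maximum over both is 7; one such subsequence is 7, 2, 7, 2, 5, 4, 10.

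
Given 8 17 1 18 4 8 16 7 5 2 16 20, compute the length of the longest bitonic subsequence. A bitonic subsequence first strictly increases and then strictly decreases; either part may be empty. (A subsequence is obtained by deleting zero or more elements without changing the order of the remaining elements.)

One longest bitonic subsequence is 8, 17, 18, 16, 7, 5, 2 (positions 1,2,4,7,8,9,10): it rises to 18 then falls. Length 7 is optimal.

7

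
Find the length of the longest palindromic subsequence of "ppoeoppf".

7

Using dp[i][j] = 2 + dp[i+1][j−1] if the ends match, else max(dp[i+1][j], dp[i][j−1]):
dp[1][8] = 7. A witness is ppoeopp at positions 1,2,3,4,5,6,7.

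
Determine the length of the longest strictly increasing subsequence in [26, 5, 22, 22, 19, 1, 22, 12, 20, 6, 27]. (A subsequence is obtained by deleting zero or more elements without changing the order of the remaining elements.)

4

Let dp[i] be the longest increasing subsequence ending at position i. Then dp = [1, 1, 2, 2, 2, 1, 3, 2, 3, 2, 4].
The maximum is 4; one witness is 5, 19, 22, 27 at positions 2,5,7,11.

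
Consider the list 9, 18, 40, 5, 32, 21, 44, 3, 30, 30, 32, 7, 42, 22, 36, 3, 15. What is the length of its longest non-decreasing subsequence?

Let dp[i] be the longest non-decreasing subsequence ending at position i. Then dp = [1, 2, 3, 1, 3, 3, 4, 1, 4, 5, 6, 2, 7, 4, 7, 2, 3].
The maximum is 7; one witness is 9, 18, 21, 30, 30, 32, 42 at positions 1,2,6,9,10,11,13.

7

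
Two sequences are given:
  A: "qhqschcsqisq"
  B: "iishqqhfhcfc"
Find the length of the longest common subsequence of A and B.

A longest common subsequence is qhcc (length 4); the LCS DP confirms no longer common subsequence exists.

4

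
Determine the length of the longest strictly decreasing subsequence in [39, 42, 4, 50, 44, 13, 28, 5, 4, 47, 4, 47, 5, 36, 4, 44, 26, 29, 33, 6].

5

One longest decreasing subsequence is 50, 44, 13, 5, 4 (positions 4,5,6,8,9), of length 5; no longer one exists.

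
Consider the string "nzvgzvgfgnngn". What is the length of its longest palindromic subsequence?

7

One longest palindromic subsequence is nggfggn (positions 1,4,7,8,9,12,13); it reads the same forward and backward, and the interval DP gives dp[1][13] = 7.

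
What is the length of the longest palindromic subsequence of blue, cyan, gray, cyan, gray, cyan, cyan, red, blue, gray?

7

Using dp[i][j] = 2 + dp[i+1][j−1] if the ends match, else max(dp[i+1][j], dp[i][j−1]):
dp[1][10] = 7. A witness is blue cyan cyan gray cyan cyan blue at positions 1,2,4,5,6,7,9.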